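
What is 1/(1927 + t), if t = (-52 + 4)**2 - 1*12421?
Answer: -1/8190 ≈ -0.00012210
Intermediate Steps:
t = -10117 (t = (-48)**2 - 12421 = 2304 - 12421 = -10117)
1/(1927 + t) = 1/(1927 - 10117) = 1/(-8190) = -1/8190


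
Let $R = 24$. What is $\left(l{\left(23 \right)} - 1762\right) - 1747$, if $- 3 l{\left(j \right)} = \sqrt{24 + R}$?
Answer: $-3509 - \frac{4 \sqrt{3}}{3} \approx -3511.3$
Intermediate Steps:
$l{\left(j \right)} = - \frac{4 \sqrt{3}}{3}$ ($l{\left(j \right)} = - \frac{\sqrt{24 + 24}}{3} = - \frac{\sqrt{48}}{3} = - \frac{4 \sqrt{3}}{3}$)
$\left(l{\left(23 \right)} - 1762\right) - 1747 = \left(- \frac{4 \sqrt{3}}{3} - 1762\right) - 1747 = \left(-1762 - \frac{4 \sqrt{3}}{3}\right) - 1747 = -3509 - \frac{4 \sqrt{3}}{3}$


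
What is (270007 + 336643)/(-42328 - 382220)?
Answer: -303325/212274 ≈ -1.4289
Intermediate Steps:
(270007 + 336643)/(-42328 - 382220) = 606650/(-424548) = 606650*(-1/424548) = -303325/212274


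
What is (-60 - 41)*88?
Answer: -8888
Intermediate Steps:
(-60 - 41)*88 = -101*88 = -8888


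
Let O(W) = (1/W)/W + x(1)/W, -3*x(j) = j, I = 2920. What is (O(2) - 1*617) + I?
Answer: 27637/12 ≈ 2303.1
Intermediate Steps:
x(j) = -j/3
O(W) = W**(-2) - 1/(3*W) (O(W) = (1/W)/W + (-1/3*1)/W = 1/(W*W) - 1/(3*W) = W**(-2) - 1/(3*W))
(O(2) - 1*617) + I = ((1/3)*(3 - 1*2)/2**2 - 1*617) + 2920 = ((1/3)*(1/4)*(3 - 2) - 617) + 2920 = ((1/3)*(1/4)*1 - 617) + 2920 = (1/12 - 617) + 2920 = -7403/12 + 2920 = 27637/12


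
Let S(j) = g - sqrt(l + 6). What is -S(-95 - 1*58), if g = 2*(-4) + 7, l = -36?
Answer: 1 + I*sqrt(30) ≈ 1.0 + 5.4772*I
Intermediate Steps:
g = -1 (g = -8 + 7 = -1)
S(j) = -1 - I*sqrt(30) (S(j) = -1 - sqrt(-36 + 6) = -1 - sqrt(-30) = -1 - I*sqrt(30))
-S(-95 - 1*58) = -(-1 - I*sqrt(30)) = 1 + I*sqrt(30)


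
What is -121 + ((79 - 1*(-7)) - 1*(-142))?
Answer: 107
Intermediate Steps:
-121 + ((79 - 1*(-7)) - 1*(-142)) = -121 + ((79 + 7) + 142) = -121 + (86 + 142) = -121 + 228 = 107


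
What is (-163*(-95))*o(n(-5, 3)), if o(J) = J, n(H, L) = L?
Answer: 46455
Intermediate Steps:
(-163*(-95))*o(n(-5, 3)) = -163*(-95)*3 = 15485*3 = 46455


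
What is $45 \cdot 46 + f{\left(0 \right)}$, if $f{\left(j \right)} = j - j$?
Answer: $2070$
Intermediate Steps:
$f{\left(j \right)} = 0$
$45 \cdot 46 + f{\left(0 \right)} = 45 \cdot 46 + 0 = 2070 + 0 = 2070$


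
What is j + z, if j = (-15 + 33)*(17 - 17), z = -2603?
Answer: -2603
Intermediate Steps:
j = 0 (j = 18*0 = 0)
j + z = 0 - 2603 = -2603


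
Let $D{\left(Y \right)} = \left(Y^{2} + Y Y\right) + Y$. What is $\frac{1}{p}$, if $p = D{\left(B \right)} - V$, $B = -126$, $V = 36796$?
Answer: $- \frac{1}{5170} \approx -0.00019342$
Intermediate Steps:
$D{\left(Y \right)} = Y + 2 Y^{2}$ ($D{\left(Y \right)} = \left(Y^{2} + Y^{2}\right) + Y = 2 Y^{2} + Y = Y + 2 Y^{2}$)
$p = -5170$ ($p = - 126 \left(1 + 2 \left(-126\right)\right) - 36796 = - 126 \left(1 - 252\right) - 36796 = \left(-126\right) \left(-251\right) - 36796 = 31626 - 36796 = -5170$)
$\frac{1}{p} = \frac{1}{-5170} = - \frac{1}{5170}$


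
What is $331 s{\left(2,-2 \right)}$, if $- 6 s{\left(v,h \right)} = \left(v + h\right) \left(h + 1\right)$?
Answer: $0$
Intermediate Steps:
$s{\left(v,h \right)} = - \frac{\left(1 + h\right) \left(h + v\right)}{6}$ ($s{\left(v,h \right)} = - \frac{\left(v + h\right) \left(h + 1\right)}{6} = - \frac{\left(h + v\right) \left(1 + h\right)}{6} = - \frac{\left(1 + h\right) \left(h + v\right)}{6}$)
$331 s{\left(2,-2 \right)} = 331 \left(\left(- \frac{1}{6}\right) \left(-2\right) - \frac{1}{3} - \frac{\left(-2\right)^{2}}{6} - \left(- \frac{1}{3}\right) 2\right) = 331 \left(\frac{1}{3} - \frac{1}{3} - \frac{2}{3} + \frac{2}{3}\right) = 331 \cdot 0 = 0$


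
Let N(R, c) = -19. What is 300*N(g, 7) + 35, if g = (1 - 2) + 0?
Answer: -5665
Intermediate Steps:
g = -1 (g = -1 + 0 = -1)
300*N(g, 7) + 35 = 300*(-19) + 35 = -5700 + 35 = -5665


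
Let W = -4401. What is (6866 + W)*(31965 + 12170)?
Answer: 108792775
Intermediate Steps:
(6866 + W)*(31965 + 12170) = (6866 - 4401)*(31965 + 12170) = 2465*44135 = 108792775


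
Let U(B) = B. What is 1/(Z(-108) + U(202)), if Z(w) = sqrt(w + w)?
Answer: 101/20510 - 3*I*sqrt(6)/20510 ≈ 0.0049244 - 0.00035829*I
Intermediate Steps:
Z(w) = sqrt(2)*sqrt(w) (Z(w) = sqrt(2*w) = sqrt(2)*sqrt(w))
1/(Z(-108) + U(202)) = 1/(sqrt(2)*sqrt(-108) + 202) = 1/(sqrt(2)*(6*I*sqrt(3)) + 202) = 1/(6*I*sqrt(6) + 202) = 1/(202 + 6*I*sqrt(6))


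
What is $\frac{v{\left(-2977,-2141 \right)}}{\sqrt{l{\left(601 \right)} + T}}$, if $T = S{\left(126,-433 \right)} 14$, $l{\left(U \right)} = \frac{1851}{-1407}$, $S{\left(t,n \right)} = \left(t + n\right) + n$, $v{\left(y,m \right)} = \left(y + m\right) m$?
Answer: $- \frac{3652546 i \sqrt{2279085333}}{1619819} \approx - 1.0765 \cdot 10^{5} i$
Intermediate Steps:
$v{\left(y,m \right)} = m \left(m + y\right)$ ($v{\left(y,m \right)} = \left(m + y\right) m = m \left(m + y\right)$)
$S{\left(t,n \right)} = t + 2 n$ ($S{\left(t,n \right)} = \left(n + t\right) + n = t + 2 n$)
$l{\left(U \right)} = - \frac{617}{469}$ ($l{\left(U \right)} = 1851 \left(- \frac{1}{1407}\right) = - \frac{617}{469}$)
$T = -10360$ ($T = \left(126 + 2 \left(-433\right)\right) 14 = \left(126 - 866\right) 14 = \left(-740\right) 14 = -10360$)
$\frac{v{\left(-2977,-2141 \right)}}{\sqrt{l{\left(601 \right)} + T}} = \frac{\left(-2141\right) \left(-2141 - 2977\right)}{\sqrt{- \frac{617}{469} - 10360}} = \frac{\left(-2141\right) \left(-5118\right)}{\sqrt{- \frac{4859457}{469}}} = \frac{10957638}{\frac{1}{469} i \sqrt{2279085333}} = 10957638 \left(- \frac{i \sqrt{2279085333}}{4859457}\right) = - \frac{3652546 i \sqrt{2279085333}}{1619819}$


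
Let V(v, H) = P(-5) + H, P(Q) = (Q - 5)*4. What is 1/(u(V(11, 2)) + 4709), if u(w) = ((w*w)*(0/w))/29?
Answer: 1/4709 ≈ 0.00021236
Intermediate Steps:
P(Q) = -20 + 4*Q (P(Q) = (-5 + Q)*4 = -20 + 4*Q)
V(v, H) = -40 + H (V(v, H) = (-20 + 4*(-5)) + H = (-20 - 20) + H = -40 + H)
u(w) = 0 (u(w) = (w²*0)*(1/29) = 0*(1/29) = 0)
1/(u(V(11, 2)) + 4709) = 1/(0 + 4709) = 1/4709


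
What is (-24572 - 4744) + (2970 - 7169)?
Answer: -33515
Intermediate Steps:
(-24572 - 4744) + (2970 - 7169) = -29316 - 4199 = -33515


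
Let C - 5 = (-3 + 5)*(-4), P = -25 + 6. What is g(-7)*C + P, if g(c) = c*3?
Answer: 44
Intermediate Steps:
g(c) = 3*c
P = -19
C = -3 (C = 5 + (-3 + 5)*(-4) = 5 + 2*(-4) = 5 - 8 = -3)
g(-7)*C + P = (3*(-7))*(-3) - 19 = -21*(-3) - 19 = 63 - 19 = 44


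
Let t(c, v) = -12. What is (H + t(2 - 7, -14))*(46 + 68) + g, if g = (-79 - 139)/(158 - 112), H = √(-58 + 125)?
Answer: -31573/23 + 114*√67 ≈ -439.61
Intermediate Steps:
H = √67 ≈ 8.1853
g = -109/23 (g = -218/46 = -218*1/46 = -109/23 ≈ -4.7391)
(H + t(2 - 7, -14))*(46 + 68) + g = (√67 - 12)*(46 + 68) - 109/23 = (-12 + √67)*114 - 109/23 = (-1368 + 114*√67) - 109/23 = -31573/23 + 114*√67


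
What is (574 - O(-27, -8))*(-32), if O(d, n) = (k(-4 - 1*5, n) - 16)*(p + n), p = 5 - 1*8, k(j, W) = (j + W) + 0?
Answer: -6752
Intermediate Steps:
k(j, W) = W + j (k(j, W) = (W + j) + 0 = W + j)
p = -3 (p = 5 - 8 = -3)
O(d, n) = (-25 + n)*(-3 + n) (O(d, n) = ((n + (-4 - 1*5)) - 16)*(-3 + n) = ((n + (-4 - 5)) - 16)*(-3 + n) = ((n - 9) - 16)*(-3 + n) = ((-9 + n) - 16)*(-3 + n) = (-25 + n)*(-3 + n))
(574 - O(-27, -8))*(-32) = (574 - (75 + (-8)² - 28*(-8)))*(-32) = (574 - (75 + 64 + 224))*(-32) = (574 - 1*363)*(-32) = (574 - 363)*(-32) = 211*(-32) = -6752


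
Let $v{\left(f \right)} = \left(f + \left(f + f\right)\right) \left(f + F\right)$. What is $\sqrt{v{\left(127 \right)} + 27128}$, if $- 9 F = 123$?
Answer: $18 \sqrt{217} \approx 265.16$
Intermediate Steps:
$F = - \frac{41}{3}$ ($F = \left(- \frac{1}{9}\right) 123 = - \frac{41}{3} \approx -13.667$)
$v{\left(f \right)} = 3 f \left(- \frac{41}{3} + f\right)$ ($v{\left(f \right)} = \left(f + \left(f + f\right)\right) \left(f - \frac{41}{3}\right) = \left(f + 2 f\right) \left(- \frac{41}{3} + f\right) = 3 f \left(- \frac{41}{3} + f\right)$)
$\sqrt{v{\left(127 \right)} + 27128} = \sqrt{127 \left(-41 + 3 \cdot 127\right) + 27128} = \sqrt{127 \left(-41 + 381\right) + 27128} = \sqrt{127 \cdot 340 + 27128} = \sqrt{43180 + 27128} = \sqrt{70308} = 18 \sqrt{217}$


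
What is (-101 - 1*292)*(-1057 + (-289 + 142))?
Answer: 473172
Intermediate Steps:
(-101 - 1*292)*(-1057 + (-289 + 142)) = (-101 - 292)*(-1057 - 147) = -393*(-1204) = 473172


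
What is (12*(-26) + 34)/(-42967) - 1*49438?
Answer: -2124202268/42967 ≈ -49438.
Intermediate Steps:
(12*(-26) + 34)/(-42967) - 1*49438 = (-312 + 34)*(-1/42967) - 49438 = -278*(-1/42967) - 49438 = 278/42967 - 49438 = -2124202268/42967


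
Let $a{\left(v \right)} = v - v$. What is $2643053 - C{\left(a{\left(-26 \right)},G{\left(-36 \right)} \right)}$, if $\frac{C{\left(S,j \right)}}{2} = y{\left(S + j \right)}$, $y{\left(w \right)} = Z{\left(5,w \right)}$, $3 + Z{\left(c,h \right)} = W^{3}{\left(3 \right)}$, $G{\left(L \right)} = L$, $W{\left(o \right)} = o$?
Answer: $2643005$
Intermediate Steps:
$a{\left(v \right)} = 0$
$Z{\left(c,h \right)} = 24$ ($Z{\left(c,h \right)} = -3 + 3^{3} = -3 + 27 = 24$)
$y{\left(w \right)} = 24$
$C{\left(S,j \right)} = 48$ ($C{\left(S,j \right)} = 2 \cdot 24 = 48$)
$2643053 - C{\left(a{\left(-26 \right)},G{\left(-36 \right)} \right)} = 2643053 - 48 = 2643005$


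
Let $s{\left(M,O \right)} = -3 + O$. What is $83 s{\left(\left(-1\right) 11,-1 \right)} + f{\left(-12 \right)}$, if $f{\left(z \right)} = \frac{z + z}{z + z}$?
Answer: $-331$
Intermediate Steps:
$f{\left(z \right)} = 1$ ($f{\left(z \right)} = \frac{2 z}{2 z} = 2 z \frac{1}{2 z} = 1$)
$83 s{\left(\left(-1\right) 11,-1 \right)} + f{\left(-12 \right)} = 83 \left(-3 - 1\right) + 1 = 83 \left(-4\right) + 1 = -332 + 1 = -331$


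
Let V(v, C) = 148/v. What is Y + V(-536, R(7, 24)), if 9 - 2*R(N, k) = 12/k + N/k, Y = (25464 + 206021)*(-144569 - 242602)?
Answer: -12009653377327/134 ≈ -8.9624e+10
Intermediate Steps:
Y = -89624278935 (Y = 231485*(-387171) = -89624278935)
R(N, k) = 9/2 - 6/k - N/(2*k) (R(N, k) = 9/2 - (12/k + N/k)/2 = 9/2 + (-6/k - N/(2*k)) = 9/2 - 6/k - N/(2*k))
Y + V(-536, R(7, 24)) = -89624278935 + 148/(-536) = -89624278935 + 148*(-1/536) = -89624278935 - 37/134 = -12009653377327/134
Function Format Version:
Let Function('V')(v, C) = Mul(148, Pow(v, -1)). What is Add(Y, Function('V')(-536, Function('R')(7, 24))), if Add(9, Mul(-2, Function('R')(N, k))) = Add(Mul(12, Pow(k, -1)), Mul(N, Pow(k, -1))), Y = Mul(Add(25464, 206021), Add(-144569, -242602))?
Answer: Rational(-12009653377327, 134) ≈ -8.9624e+10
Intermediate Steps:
Y = -89624278935 (Y = Mul(231485, -387171) = -89624278935)
Function('R')(N, k) = Add(Rational(9, 2), Mul(-6, Pow(k, -1)), Mul(Rational(-1, 2), N, Pow(k, -1))) (Function('R')(N, k) = Add(Rational(9, 2), Mul(Rational(-1, 2), Add(Mul(12, Pow(k, -1)), Mul(N, Pow(k, -1))))) = Add(Rational(9, 2), Add(Mul(-6, Pow(k, -1)), Mul(Rational(-1, 2), N, Pow(k, -1)))) = Add(Rational(9, 2), Mul(-6, Pow(k, -1)), Mul(Rational(-1, 2), N, Pow(k, -1))))
Add(Y, Function('V')(-536, Function('R')(7, 24))) = Add(-89624278935, Mul(148, Pow(-536, -1))) = Add(-89624278935, Mul(148, Rational(-1, 536))) = Add(-89624278935, Rational(-37, 134)) = Rational(-12009653377327, 134)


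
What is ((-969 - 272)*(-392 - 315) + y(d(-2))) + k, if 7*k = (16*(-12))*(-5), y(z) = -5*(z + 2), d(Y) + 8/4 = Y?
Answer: 6142739/7 ≈ 8.7753e+5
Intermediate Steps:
d(Y) = -2 + Y
y(z) = -10 - 5*z (y(z) = -5*(2 + z) = -10 - 5*z)
k = 960/7 (k = ((16*(-12))*(-5))/7 = (-192*(-5))/7 = (⅐)*960 = 960/7 ≈ 137.14)
((-969 - 272)*(-392 - 315) + y(d(-2))) + k = ((-969 - 272)*(-392 - 315) + (-10 - 5*(-2 - 2))) + 960/7 = (-1241*(-707) + (-10 - 5*(-4))) + 960/7 = (877387 + (-10 + 20)) + 960/7 = (877387 + 10) + 960/7 = 877397 + 960/7 = 6142739/7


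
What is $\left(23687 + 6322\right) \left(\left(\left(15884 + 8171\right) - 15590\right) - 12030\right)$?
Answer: $-106982085$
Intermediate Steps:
$\left(23687 + 6322\right) \left(\left(\left(15884 + 8171\right) - 15590\right) - 12030\right) = 30009 \left(\left(24055 - 15590\right) - 12030\right) = 30009 \left(8465 - 12030\right) = 30009 \left(-3565\right) = -106982085$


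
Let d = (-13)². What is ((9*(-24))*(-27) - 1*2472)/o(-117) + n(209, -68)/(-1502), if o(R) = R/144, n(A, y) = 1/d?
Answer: -1049717761/253838 ≈ -4135.4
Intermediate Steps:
d = 169
n(A, y) = 1/169
o(R) = R/144 (o(R) = R*(1/144) = R/144)
((9*(-24))*(-27) - 1*2472)/o(-117) + n(209, -68)/(-1502) = ((9*(-24))*(-27) - 1*2472)/(((1/144)*(-117))) + (1/169)/(-1502) = (-216*(-27) - 2472)/(-13/16) + (1/169)*(-1/1502) = (5832 - 2472)*(-16/13) - 1/253838 = 3360*(-16/13) - 1/253838 = -53760/13 - 1/253838 = -1049717761/253838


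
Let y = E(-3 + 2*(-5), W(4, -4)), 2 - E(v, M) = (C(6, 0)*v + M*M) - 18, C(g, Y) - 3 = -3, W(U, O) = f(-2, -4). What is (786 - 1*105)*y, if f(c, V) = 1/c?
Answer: 53799/4 ≈ 13450.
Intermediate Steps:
W(U, O) = -1/2 (W(U, O) = 1/(-2) = -1/2)
C(g, Y) = 0 (C(g, Y) = 3 - 3 = 0)
E(v, M) = 20 - M**2 (E(v, M) = 2 - ((0*v + M*M) - 18) = 2 - ((0 + M**2) - 18) = 2 - (M**2 - 18) = 2 - (-18 + M**2) = 2 + (18 - M**2) = 20 - M**2)
y = 79/4 (y = 20 - (-1/2)**2 = 20 - 1*1/4 = 20 - 1/4 = 79/4 ≈ 19.750)
(786 - 1*105)*y = (786 - 1*105)*(79/4) = (786 - 105)*(79/4) = 681*(79/4) = 53799/4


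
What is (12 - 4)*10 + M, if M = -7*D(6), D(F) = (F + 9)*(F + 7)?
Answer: -1285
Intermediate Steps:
D(F) = (7 + F)*(9 + F) (D(F) = (9 + F)*(7 + F) = (7 + F)*(9 + F))
M = -1365 (M = -7*(63 + 6² + 16*6) = -7*(63 + 36 + 96) = -7*195 = -1365)
(12 - 4)*10 + M = (12 - 4)*10 - 1365 = 8*10 - 1365 = 80 - 1365 = -1285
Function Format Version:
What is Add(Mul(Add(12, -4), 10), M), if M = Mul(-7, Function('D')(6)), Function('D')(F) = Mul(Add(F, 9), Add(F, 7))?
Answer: -1285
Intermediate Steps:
Function('D')(F) = Mul(Add(7, F), Add(9, F)) (Function('D')(F) = Mul(Add(9, F), Add(7, F)) = Mul(Add(7, F), Add(9, F)))
M = -1365 (M = Mul(-7, Add(63, Pow(6, 2), Mul(16, 6))) = Mul(-7, Add(63, 36, 96)) = Mul(-7, 195) = -1365)
Add(Mul(Add(12, -4), 10), M) = Add(Mul(Add(12, -4), 10), -1365) = Add(Mul(8, 10), -1365) = Add(80, -1365) = -1285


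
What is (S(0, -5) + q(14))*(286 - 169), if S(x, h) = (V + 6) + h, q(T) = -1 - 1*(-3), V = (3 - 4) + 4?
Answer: 702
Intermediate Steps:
V = 3 (V = -1 + 4 = 3)
q(T) = 2 (q(T) = -1 + 3 = 2)
S(x, h) = 9 + h (S(x, h) = (3 + 6) + h = 9 + h)
(S(0, -5) + q(14))*(286 - 169) = ((9 - 5) + 2)*(286 - 169) = (4 + 2)*117 = 6*117 = 702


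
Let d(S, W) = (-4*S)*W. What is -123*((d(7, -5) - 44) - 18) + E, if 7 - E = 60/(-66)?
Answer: -105447/11 ≈ -9586.1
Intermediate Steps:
d(S, W) = -4*S*W
E = 87/11 (E = 7 - 60/(-66) = 7 - 60*(-1)/66 = 7 - 1*(-10/11) = 7 + 10/11 = 87/11 ≈ 7.9091)
-123*((d(7, -5) - 44) - 18) + E = -123*((-4*7*(-5) - 44) - 18) + 87/11 = -123*((140 - 44) - 18) + 87/11 = -123*(96 - 18) + 87/11 = -123*78 + 87/11 = -9594 + 87/11 = -105447/11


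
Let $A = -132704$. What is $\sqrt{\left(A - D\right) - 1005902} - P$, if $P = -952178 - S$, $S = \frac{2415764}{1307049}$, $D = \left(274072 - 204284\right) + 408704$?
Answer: $\frac{1244545718486}{1307049} + 7 i \sqrt{33002} \approx 9.5218 \cdot 10^{5} + 1271.7 i$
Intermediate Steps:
$D = 478492$ ($D = 69788 + 408704 = 478492$)
$S = \frac{2415764}{1307049}$ ($S = 2415764 \cdot \frac{1}{1307049} = \frac{2415764}{1307049} \approx 1.8483$)
$P = - \frac{1244545718486}{1307049}$ ($P = -952178 - \frac{2415764}{1307049} = - \frac{1244545718486}{1307049} \approx -9.5218 \cdot 10^{5}$)
$\sqrt{\left(A - D\right) - 1005902} - P = \sqrt{\left(-132704 - 478492\right) - 1005902} - - \frac{1244545718486}{1307049} = \sqrt{\left(-132704 - 478492\right) - 1005902} + \frac{1244545718486}{1307049} = \sqrt{-611196 - 1005902} + \frac{1244545718486}{1307049} = \sqrt{-1617098} + \frac{1244545718486}{1307049} = 7 i \sqrt{33002} + \frac{1244545718486}{1307049} = \frac{1244545718486}{1307049} + 7 i \sqrt{33002}$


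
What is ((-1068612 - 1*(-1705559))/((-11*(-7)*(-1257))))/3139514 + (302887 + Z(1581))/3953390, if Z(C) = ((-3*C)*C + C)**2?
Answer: 609982305449778669400877/42904224352941105 ≈ 1.4217e+7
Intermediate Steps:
Z(C) = (C - 3*C**2)**2 (Z(C) = (-3*C**2 + C)**2 = (C - 3*C**2)**2)
((-1068612 - 1*(-1705559))/((-11*(-7)*(-1257))))/3139514 + (302887 + Z(1581))/3953390 = ((-1068612 - 1*(-1705559))/((-11*(-7)*(-1257))))/3139514 + (302887 + 1581**2*(-1 + 3*1581)**2)/3953390 = ((-1068612 + 1705559)/((77*(-1257))))*(1/3139514) + (302887 + 2499561*(-1 + 4743)**2)*(1/3953390) = (636947/(-96789))*(1/3139514) + (302887 + 2499561*4742**2)*(1/3953390) = (636947*(-1/96789))*(1/3139514) + (302887 + 2499561*22486564)*(1/3953390) = -636947/96789*1/3139514 + (302887 + 56206538398404)*(1/3953390) = -636947/303870420546 + 56206538701291*(1/3953390) = -636947/303870420546 + 56206538701291/3953390 = 609982305449778669400877/42904224352941105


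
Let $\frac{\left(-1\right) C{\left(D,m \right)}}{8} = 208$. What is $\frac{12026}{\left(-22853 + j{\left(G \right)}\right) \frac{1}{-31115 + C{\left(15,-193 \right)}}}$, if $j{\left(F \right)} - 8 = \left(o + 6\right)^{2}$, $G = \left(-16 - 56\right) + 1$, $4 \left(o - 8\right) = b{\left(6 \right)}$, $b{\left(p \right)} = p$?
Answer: $\frac{225257288}{12917} \approx 17439.0$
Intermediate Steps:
$C{\left(D,m \right)} = -1664$ ($C{\left(D,m \right)} = \left(-8\right) 208 = -1664$)
$o = \frac{19}{2}$ ($o = 8 + \frac{1}{4} \cdot 6 = 8 + \frac{3}{2} = \frac{19}{2} \approx 9.5$)
$G = -71$ ($G = -72 + 1 = -71$)
$j{\left(F \right)} = \frac{993}{4}$ ($j{\left(F \right)} = 8 + \left(\frac{19}{2} + 6\right)^{2} = 8 + \left(\frac{31}{2}\right)^{2} = 8 + \frac{961}{4} = \frac{993}{4}$)
$\frac{12026}{\left(-22853 + j{\left(G \right)}\right) \frac{1}{-31115 + C{\left(15,-193 \right)}}} = \frac{12026}{\left(-22853 + \frac{993}{4}\right) \frac{1}{-31115 - 1664}} = \frac{12026}{\left(- \frac{90419}{4}\right) \frac{1}{-32779}} = \frac{12026}{\left(- \frac{90419}{4}\right) \left(- \frac{1}{32779}\right)} = \frac{12026}{\frac{90419}{131116}} = 12026 \cdot \frac{131116}{90419} = \frac{225257288}{12917}$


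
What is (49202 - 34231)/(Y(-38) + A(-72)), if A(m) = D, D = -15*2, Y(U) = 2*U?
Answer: -14971/106 ≈ -141.24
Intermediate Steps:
D = -30
A(m) = -30
(49202 - 34231)/(Y(-38) + A(-72)) = (49202 - 34231)/(2*(-38) - 30) = 14971/(-76 - 30) = 14971/(-106) = 14971*(-1/106) = -14971/106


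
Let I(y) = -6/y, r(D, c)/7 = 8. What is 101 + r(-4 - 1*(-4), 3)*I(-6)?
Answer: 157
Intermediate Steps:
r(D, c) = 56 (r(D, c) = 7*8 = 56)
101 + r(-4 - 1*(-4), 3)*I(-6) = 101 + 56*(-6/(-6)) = 101 + 56*(-6*(-⅙)) = 101 + 56*1 = 101 + 56 = 157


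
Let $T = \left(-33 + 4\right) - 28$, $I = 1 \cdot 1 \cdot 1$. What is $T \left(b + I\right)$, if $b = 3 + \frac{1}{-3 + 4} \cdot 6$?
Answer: $-570$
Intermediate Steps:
$I = 1$ ($I = 1 \cdot 1 = 1$)
$T = -57$ ($T = -29 - 28 = -57$)
$b = 9$ ($b = 3 + 1^{-1} \cdot 6 = 3 + 1 \cdot 6 = 3 + 6 = 9$)
$T \left(b + I\right) = - 57 \left(9 + 1\right) = \left(-57\right) 10 = -570$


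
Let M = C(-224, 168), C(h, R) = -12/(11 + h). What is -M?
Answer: -4/71 ≈ -0.056338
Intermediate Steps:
C(h, R) = -12/(11 + h)
M = 4/71 (M = -12/(11 - 224) = -12/(-213) = -12*(-1/213) = 4/71 ≈ 0.056338)
-M = -1*4/71 = -4/71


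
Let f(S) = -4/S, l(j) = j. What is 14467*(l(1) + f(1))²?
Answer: 130203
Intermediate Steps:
14467*(l(1) + f(1))² = 14467*(1 - 4/1)² = 14467*(1 - 4*1)² = 14467*(1 - 4)² = 14467*(-3)² = 14467*9 = 130203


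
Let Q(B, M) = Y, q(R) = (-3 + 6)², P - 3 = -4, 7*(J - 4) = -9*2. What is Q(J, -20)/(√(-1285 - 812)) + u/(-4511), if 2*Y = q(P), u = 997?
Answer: -997/4511 - 3*I*√233/466 ≈ -0.22102 - 0.098268*I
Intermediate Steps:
J = 10/7 (J = 4 + (-9*2)/7 = 4 + (⅐)*(-18) = 4 - 18/7 = 10/7 ≈ 1.4286)
P = -1 (P = 3 - 4 = -1)
q(R) = 9 (q(R) = 3² = 9)
Y = 9/2 (Y = (½)*9 = 9/2 ≈ 4.5000)
Q(B, M) = 9/2
Q(J, -20)/(√(-1285 - 812)) + u/(-4511) = 9/(2*(√(-1285 - 812))) + 997/(-4511) = 9/(2*(√(-2097))) + 997*(-1/4511) = 9/(2*((3*I*√233))) - 997/4511 = 9*(-I*√233/699)/2 - 997/4511 = -3*I*√233/466 - 997/4511 = -997/4511 - 3*I*√233/466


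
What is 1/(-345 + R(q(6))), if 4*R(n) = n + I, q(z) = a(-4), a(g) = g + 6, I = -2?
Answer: -1/345 ≈ -0.0028986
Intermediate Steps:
a(g) = 6 + g
q(z) = 2 (q(z) = 6 - 4 = 2)
R(n) = -½ + n/4 (R(n) = (n - 2)/4 = (-2 + n)/4 = -½ + n/4)
1/(-345 + R(q(6))) = 1/(-345 + (-½ + (¼)*2)) = 1/(-345 + (-½ + ½)) = 1/(-345 + 0) = 1/(-345) = -1/345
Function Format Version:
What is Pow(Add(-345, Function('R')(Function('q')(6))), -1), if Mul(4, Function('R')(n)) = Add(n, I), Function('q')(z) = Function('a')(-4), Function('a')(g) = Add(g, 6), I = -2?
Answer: Rational(-1, 345) ≈ -0.0028986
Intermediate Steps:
Function('a')(g) = Add(6, g)
Function('q')(z) = 2 (Function('q')(z) = Add(6, -4) = 2)
Function('R')(n) = Add(Rational(-1, 2), Mul(Rational(1, 4), n)) (Function('R')(n) = Mul(Rational(1, 4), Add(n, -2)) = Mul(Rational(1, 4), Add(-2, n)) = Add(Rational(-1, 2), Mul(Rational(1, 4), n)))
Pow(Add(-345, Function('R')(Function('q')(6))), -1) = Pow(Add(-345, Add(Rational(-1, 2), Mul(Rational(1, 4), 2))), -1) = Pow(Add(-345, Add(Rational(-1, 2), Rational(1, 2))), -1) = Pow(Add(-345, 0), -1) = Pow(-345, -1) = Rational(-1, 345)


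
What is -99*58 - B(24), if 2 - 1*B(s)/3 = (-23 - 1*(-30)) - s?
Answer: -5799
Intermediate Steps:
B(s) = -15 + 3*s (B(s) = 6 - 3*((-23 - 1*(-30)) - s) = 6 - 3*((-23 + 30) - s) = 6 - 3*(7 - s) = 6 + (-21 + 3*s) = -15 + 3*s)
-99*58 - B(24) = -99*58 - (-15 + 3*24) = -5742 - (-15 + 72) = -5742 - 1*57 = -5742 - 57 = -5799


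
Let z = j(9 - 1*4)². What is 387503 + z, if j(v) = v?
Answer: 387528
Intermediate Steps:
z = 25 (z = (9 - 1*4)² = (9 - 4)² = 5² = 25)
387503 + z = 387503 + 25 = 387528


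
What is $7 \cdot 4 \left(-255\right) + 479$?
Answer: $-6661$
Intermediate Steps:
$7 \cdot 4 \left(-255\right) + 479 = 28 \left(-255\right) + 479 = -7140 + 479 = -6661$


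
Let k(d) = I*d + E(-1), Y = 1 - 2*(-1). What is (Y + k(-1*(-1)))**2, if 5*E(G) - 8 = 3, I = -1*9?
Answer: 361/25 ≈ 14.440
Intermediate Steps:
I = -9
E(G) = 11/5 (E(G) = 8/5 + (1/5)*3 = 8/5 + 3/5 = 11/5)
Y = 3 (Y = 1 + 2 = 3)
k(d) = 11/5 - 9*d (k(d) = -9*d + 11/5 = 11/5 - 9*d)
(Y + k(-1*(-1)))**2 = (3 + (11/5 - (-9)*(-1)))**2 = (3 + (11/5 - 9*1))**2 = (3 + (11/5 - 9))**2 = (3 - 34/5)**2 = (-19/5)**2 = 361/25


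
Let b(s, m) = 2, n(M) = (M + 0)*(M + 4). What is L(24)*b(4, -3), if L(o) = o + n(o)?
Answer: 1392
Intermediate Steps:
n(M) = M*(4 + M)
L(o) = o + o*(4 + o)
L(24)*b(4, -3) = (24*(5 + 24))*2 = (24*29)*2 = 696*2 = 1392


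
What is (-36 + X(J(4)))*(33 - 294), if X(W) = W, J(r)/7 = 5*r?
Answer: -27144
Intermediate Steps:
J(r) = 35*r (J(r) = 7*(5*r) = 35*r)
(-36 + X(J(4)))*(33 - 294) = (-36 + 35*4)*(33 - 294) = (-36 + 140)*(-261) = 104*(-261) = -27144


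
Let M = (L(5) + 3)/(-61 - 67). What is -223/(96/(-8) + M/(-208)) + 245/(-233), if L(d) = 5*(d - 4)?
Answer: 163135477/9304855 ≈ 17.532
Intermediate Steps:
L(d) = -20 + 5*d (L(d) = 5*(-4 + d) = -20 + 5*d)
M = -1/16 (M = ((-20 + 5*5) + 3)/(-61 - 67) = ((-20 + 25) + 3)/(-128) = (5 + 3)*(-1/128) = 8*(-1/128) = -1/16 ≈ -0.062500)
-223/(96/(-8) + M/(-208)) + 245/(-233) = -223/(96/(-8) - 1/16/(-208)) + 245/(-233) = -223/(96*(-⅛) - 1/16*(-1/208)) + 245*(-1/233) = -223/(-12 + 1/3328) - 245/233 = -223/(-39935/3328) - 245/233 = -223*(-3328/39935) - 245/233 = 742144/39935 - 245/233 = 163135477/9304855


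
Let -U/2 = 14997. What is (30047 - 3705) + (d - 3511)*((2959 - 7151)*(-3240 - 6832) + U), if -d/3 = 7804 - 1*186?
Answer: -1112387571608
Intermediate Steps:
U = -29994 (U = -2*14997 = -29994)
d = -22854 (d = -3*(7804 - 1*186) = -3*(7804 - 186) = -3*7618 = -22854)
(30047 - 3705) + (d - 3511)*((2959 - 7151)*(-3240 - 6832) + U) = (30047 - 3705) + (-22854 - 3511)*((2959 - 7151)*(-3240 - 6832) - 29994) = 26342 - 26365*(-4192*(-10072) - 29994) = 26342 - 26365*(42221824 - 29994) = 26342 - 26365*42191830 = 26342 - 1112387597950 = -1112387571608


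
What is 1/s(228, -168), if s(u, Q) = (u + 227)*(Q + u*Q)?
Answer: -1/17504760 ≈ -5.7127e-8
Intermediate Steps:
s(u, Q) = (227 + u)*(Q + Q*u)
1/s(228, -168) = 1/(-168*(227 + 228² + 228*228)) = 1/(-168*(227 + 51984 + 51984)) = 1/(-168*104195) = 1/(-17504760) = -1/17504760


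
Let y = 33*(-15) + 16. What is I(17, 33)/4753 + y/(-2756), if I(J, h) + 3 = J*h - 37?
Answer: 3712563/13099268 ≈ 0.28342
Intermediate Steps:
I(J, h) = -40 + J*h (I(J, h) = -3 + (J*h - 37) = -3 + (-37 + J*h) = -40 + J*h)
y = -479 (y = -495 + 16 = -479)
I(17, 33)/4753 + y/(-2756) = (-40 + 17*33)/4753 - 479/(-2756) = (-40 + 561)*(1/4753) - 479*(-1/2756) = 521*(1/4753) + 479/2756 = 521/4753 + 479/2756 = 3712563/13099268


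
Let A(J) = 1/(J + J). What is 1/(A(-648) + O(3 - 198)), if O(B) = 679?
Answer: 1296/879983 ≈ 0.0014728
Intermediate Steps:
A(J) = 1/(2*J)
1/(A(-648) + O(3 - 198)) = 1/((½)/(-648) + 679) = 1/((½)*(-1/648) + 679) = 1/(-1/1296 + 679) = 1/(879983/1296) = 1296/879983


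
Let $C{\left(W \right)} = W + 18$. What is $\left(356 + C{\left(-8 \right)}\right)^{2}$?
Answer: $133956$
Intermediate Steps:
$C{\left(W \right)} = 18 + W$
$\left(356 + C{\left(-8 \right)}\right)^{2} = \left(356 + \left(18 - 8\right)\right)^{2} = \left(356 + 10\right)^{2} = 366^{2} = 133956$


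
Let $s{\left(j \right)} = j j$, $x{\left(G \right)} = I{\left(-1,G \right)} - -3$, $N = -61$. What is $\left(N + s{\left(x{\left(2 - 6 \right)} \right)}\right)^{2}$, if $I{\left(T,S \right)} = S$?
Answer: $3600$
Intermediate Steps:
$x{\left(G \right)} = 3 + G$ ($x{\left(G \right)} = G - -3 = G + 3 = 3 + G$)
$s{\left(j \right)} = j^{2}$
$\left(N + s{\left(x{\left(2 - 6 \right)} \right)}\right)^{2} = \left(-61 + \left(3 + \left(2 - 6\right)\right)^{2}\right)^{2} = \left(-61 + \left(3 - 4\right)^{2}\right)^{2} = \left(-61 + \left(-1\right)^{2}\right)^{2} = \left(-61 + 1\right)^{2} = \left(-60\right)^{2} = 3600$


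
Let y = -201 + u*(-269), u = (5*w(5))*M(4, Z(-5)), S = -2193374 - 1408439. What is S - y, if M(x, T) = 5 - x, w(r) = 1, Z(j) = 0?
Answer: -3600267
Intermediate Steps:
S = -3601813
u = 5 (u = (5*1)*(5 - 1*4) = 5*(5 - 4) = 5*1 = 5)
y = -1546 (y = -201 + 5*(-269) = -201 - 1345 = -1546)
S - y = -3601813 - 1*(-1546) = -3601813 + 1546 = -3600267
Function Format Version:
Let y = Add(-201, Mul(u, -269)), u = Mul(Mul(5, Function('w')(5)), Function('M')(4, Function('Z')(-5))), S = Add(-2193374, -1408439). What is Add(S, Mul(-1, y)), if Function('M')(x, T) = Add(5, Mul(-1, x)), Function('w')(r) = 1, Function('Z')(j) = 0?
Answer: -3600267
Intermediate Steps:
S = -3601813
u = 5 (u = Mul(Mul(5, 1), Add(5, Mul(-1, 4))) = Mul(5, Add(5, -4)) = Mul(5, 1) = 5)
y = -1546 (y = Add(-201, Mul(5, -269)) = Add(-201, -1345) = -1546)
Add(S, Mul(-1, y)) = Add(-3601813, Mul(-1, -1546)) = Add(-3601813, 1546) = -3600267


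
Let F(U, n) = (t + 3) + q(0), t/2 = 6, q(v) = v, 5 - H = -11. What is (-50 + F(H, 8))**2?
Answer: 1225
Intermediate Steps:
H = 16 (H = 5 - 1*(-11) = 5 + 11 = 16)
t = 12 (t = 2*6 = 12)
F(U, n) = 15 (F(U, n) = (12 + 3) + 0 = 15 + 0 = 15)
(-50 + F(H, 8))**2 = (-50 + 15)**2 = (-35)**2 = 1225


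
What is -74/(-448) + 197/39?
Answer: 45571/8736 ≈ 5.2165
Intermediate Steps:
-74/(-448) + 197/39 = -74*(-1/448) + 197*(1/39) = 37/224 + 197/39 = 45571/8736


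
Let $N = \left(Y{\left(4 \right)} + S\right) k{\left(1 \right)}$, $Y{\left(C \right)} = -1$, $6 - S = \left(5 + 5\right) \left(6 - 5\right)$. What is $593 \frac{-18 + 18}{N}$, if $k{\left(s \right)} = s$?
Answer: $0$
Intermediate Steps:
$S = -4$ ($S = 6 - \left(5 + 5\right) \left(6 - 5\right) = 6 - 10 \cdot 1 = 6 - 10 = -4$)
$N = -5$ ($N = \left(-1 - 4\right) 1 = \left(-5\right) 1 = -5$)
$593 \frac{-18 + 18}{N} = 593 \frac{-18 + 18}{-5} = 593 \left(\left(- \frac{1}{5}\right) 0\right) = 593 \cdot 0 = 0$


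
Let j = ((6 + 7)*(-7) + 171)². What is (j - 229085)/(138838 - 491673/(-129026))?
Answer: -28732154810/17914203461 ≈ -1.6039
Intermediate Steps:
j = 6400 (j = (13*(-7) + 171)² = (-91 + 171)² = 80² = 6400)
(j - 229085)/(138838 - 491673/(-129026)) = (6400 - 229085)/(138838 - 491673/(-129026)) = -222685/(138838 - 491673*(-1/129026)) = -222685/(138838 + 491673/129026) = -222685/17914203461/129026 = -222685*129026/17914203461 = -28732154810/17914203461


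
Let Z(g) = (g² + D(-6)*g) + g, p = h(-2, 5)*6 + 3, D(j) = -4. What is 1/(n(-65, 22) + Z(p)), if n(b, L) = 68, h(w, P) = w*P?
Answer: 1/3488 ≈ 0.00028670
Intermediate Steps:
h(w, P) = P*w
p = -57 (p = (5*(-2))*6 + 3 = -10*6 + 3 = -60 + 3 = -57)
Z(g) = g² - 3*g (Z(g) = (g² - 4*g) + g = g² - 3*g)
1/(n(-65, 22) + Z(p)) = 1/(68 - 57*(-3 - 57)) = 1/(68 - 57*(-60)) = 1/(68 + 3420) = 1/3488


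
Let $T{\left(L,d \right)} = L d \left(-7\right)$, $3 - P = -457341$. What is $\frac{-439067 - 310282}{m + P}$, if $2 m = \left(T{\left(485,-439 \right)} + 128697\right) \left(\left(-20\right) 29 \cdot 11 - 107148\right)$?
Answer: $\frac{749349}{91906248584} \approx 8.1534 \cdot 10^{-6}$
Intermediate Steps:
$P = 457344$ ($P = 3 - -457341 = 3 + 457341 = 457344$)
$T{\left(L,d \right)} = - 7 L d$
$m = -91906705928$ ($m = \frac{\left(\left(-7\right) 485 \left(-439\right) + 128697\right) \left(\left(-20\right) 29 \cdot 11 - 107148\right)}{2} = \frac{\left(1490405 + 128697\right) \left(\left(-580\right) 11 - 107148\right)}{2} = \frac{1619102 \left(-6380 - 107148\right)}{2} = \frac{1619102 \left(-113528\right)}{2} = \frac{1}{2} \left(-183813411856\right) = -91906705928$)
$\frac{-439067 - 310282}{m + P} = \frac{-439067 - 310282}{-91906705928 + 457344} = \frac{-439067 - 310282}{-91906248584} = \left(-749349\right) \left(- \frac{1}{91906248584}\right) = \frac{749349}{91906248584}$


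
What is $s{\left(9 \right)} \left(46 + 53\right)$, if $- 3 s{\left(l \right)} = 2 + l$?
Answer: $-363$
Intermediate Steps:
$s{\left(l \right)} = - \frac{2}{3} - \frac{l}{3}$ ($s{\left(l \right)} = - \frac{2 + l}{3} = - \frac{2}{3} - \frac{l}{3}$)
$s{\left(9 \right)} \left(46 + 53\right) = \left(- \frac{2}{3} - 3\right) \left(46 + 53\right) = \left(- \frac{2}{3} - 3\right) 99 = \left(- \frac{11}{3}\right) 99 = -363$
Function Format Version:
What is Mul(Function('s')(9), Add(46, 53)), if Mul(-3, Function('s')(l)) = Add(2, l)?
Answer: -363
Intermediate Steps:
Function('s')(l) = Add(Rational(-2, 3), Mul(Rational(-1, 3), l)) (Function('s')(l) = Mul(Rational(-1, 3), Add(2, l)) = Add(Rational(-2, 3), Mul(Rational(-1, 3), l)))
Mul(Function('s')(9), Add(46, 53)) = Mul(Add(Rational(-2, 3), Mul(Rational(-1, 3), 9)), Add(46, 53)) = Mul(Add(Rational(-2, 3), -3), 99) = Mul(Rational(-11, 3), 99) = -363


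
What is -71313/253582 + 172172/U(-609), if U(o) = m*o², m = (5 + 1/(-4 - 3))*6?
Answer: -25968897229/97887470058 ≈ -0.26529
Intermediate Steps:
m = 204/7 (m = (5 + 1/(-7))*6 = (5 - ⅐)*6 = (34/7)*6 = 204/7 ≈ 29.143)
U(o) = 204*o²/7
-71313/253582 + 172172/U(-609) = -71313/253582 + 172172/(((204/7)*(-609)²)) = -71313*1/253582 + 172172/(((204/7)*370881)) = -71313/253582 + 172172/10808532 = -71313/253582 + 172172*(1/10808532) = -71313/253582 + 6149/386019 = -25968897229/97887470058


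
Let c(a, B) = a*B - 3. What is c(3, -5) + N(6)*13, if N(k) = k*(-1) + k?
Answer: -18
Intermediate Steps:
c(a, B) = -3 + B*a (c(a, B) = B*a - 3 = -3 + B*a)
N(k) = 0 (N(k) = -k + k = 0)
c(3, -5) + N(6)*13 = (-3 - 5*3) + 0*13 = (-3 - 15) + 0 = -18 + 0 = -18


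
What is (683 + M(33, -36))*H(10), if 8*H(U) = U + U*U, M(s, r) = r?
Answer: 35585/4 ≈ 8896.3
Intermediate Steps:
H(U) = U/8 + U²/8 (H(U) = (U + U*U)/8 = (U + U²)/8 = U/8 + U²/8)
(683 + M(33, -36))*H(10) = (683 - 36)*((⅛)*10*(1 + 10)) = 647*((⅛)*10*11) = 647*(55/4) = 35585/4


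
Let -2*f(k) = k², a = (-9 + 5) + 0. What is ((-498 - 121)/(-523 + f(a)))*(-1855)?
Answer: -1148245/531 ≈ -2162.4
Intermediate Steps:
a = -4 (a = -4 + 0 = -4)
f(k) = -k²/2
((-498 - 121)/(-523 + f(a)))*(-1855) = ((-498 - 121)/(-523 - ½*(-4)²))*(-1855) = -619/(-523 - ½*16)*(-1855) = -619/(-523 - 8)*(-1855) = -619/(-531)*(-1855) = -619*(-1/531)*(-1855) = (619/531)*(-1855) = -1148245/531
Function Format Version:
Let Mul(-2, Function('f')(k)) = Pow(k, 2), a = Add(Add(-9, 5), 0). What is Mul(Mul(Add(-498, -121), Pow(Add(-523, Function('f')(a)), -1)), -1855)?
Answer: Rational(-1148245, 531) ≈ -2162.4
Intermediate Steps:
a = -4 (a = Add(-4, 0) = -4)
Function('f')(k) = Mul(Rational(-1, 2), Pow(k, 2))
Mul(Mul(Add(-498, -121), Pow(Add(-523, Function('f')(a)), -1)), -1855) = Mul(Mul(Add(-498, -121), Pow(Add(-523, Mul(Rational(-1, 2), Pow(-4, 2))), -1)), -1855) = Mul(Mul(-619, Pow(Add(-523, Mul(Rational(-1, 2), 16)), -1)), -1855) = Mul(Mul(-619, Pow(Add(-523, -8), -1)), -1855) = Mul(Mul(-619, Pow(-531, -1)), -1855) = Mul(Mul(-619, Rational(-1, 531)), -1855) = Mul(Rational(619, 531), -1855) = Rational(-1148245, 531)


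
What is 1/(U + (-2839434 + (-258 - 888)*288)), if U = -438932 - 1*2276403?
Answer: -1/5884817 ≈ -1.6993e-7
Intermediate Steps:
U = -2715335 (U = -438932 - 2276403 = -2715335)
1/(U + (-2839434 + (-258 - 888)*288)) = 1/(-2715335 + (-2839434 + (-258 - 888)*288)) = 1/(-2715335 + (-2839434 - 1146*288)) = 1/(-2715335 + (-2839434 - 330048)) = 1/(-2715335 - 3169482) = 1/(-5884817) = -1/5884817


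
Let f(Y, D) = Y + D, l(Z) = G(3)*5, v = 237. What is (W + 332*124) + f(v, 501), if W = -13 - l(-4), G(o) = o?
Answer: 41878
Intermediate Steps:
l(Z) = 15 (l(Z) = 3*5 = 15)
f(Y, D) = D + Y
W = -28 (W = -13 - 1*15 = -13 - 15 = -28)
(W + 332*124) + f(v, 501) = (-28 + 332*124) + (501 + 237) = (-28 + 41168) + 738 = 41140 + 738 = 41878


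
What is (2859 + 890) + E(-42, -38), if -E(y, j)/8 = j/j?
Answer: 3741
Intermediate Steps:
E(y, j) = -8 (E(y, j) = -8*j/j = -8*1 = -8)
(2859 + 890) + E(-42, -38) = (2859 + 890) - 8 = 3749 - 8 = 3741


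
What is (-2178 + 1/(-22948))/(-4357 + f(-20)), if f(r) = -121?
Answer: 49980745/102761144 ≈ 0.48638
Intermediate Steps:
(-2178 + 1/(-22948))/(-4357 + f(-20)) = (-2178 + 1/(-22948))/(-4357 - 121) = (-2178 - 1/22948)/(-4478) = -49980745/22948*(-1/4478) = 49980745/102761144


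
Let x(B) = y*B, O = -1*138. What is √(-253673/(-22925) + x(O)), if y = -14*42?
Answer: √34817551909/655 ≈ 284.88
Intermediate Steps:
y = -588
O = -138
x(B) = -588*B
√(-253673/(-22925) + x(O)) = √(-253673/(-22925) - 588*(-138)) = √(-253673*(-1/22925) + 81144) = √(36239/3275 + 81144) = √(265782839/3275) = √34817551909/655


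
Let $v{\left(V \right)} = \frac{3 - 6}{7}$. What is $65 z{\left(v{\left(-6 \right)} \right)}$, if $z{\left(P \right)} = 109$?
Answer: $7085$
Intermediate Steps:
$v{\left(V \right)} = - \frac{3}{7}$ ($v{\left(V \right)} = \left(3 - 6\right) \frac{1}{7} = \left(-3\right) \frac{1}{7} = - \frac{3}{7}$)
$65 z{\left(v{\left(-6 \right)} \right)} = 65 \cdot 109 = 7085$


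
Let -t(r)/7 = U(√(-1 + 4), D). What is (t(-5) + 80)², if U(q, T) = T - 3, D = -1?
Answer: 11664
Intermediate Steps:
U(q, T) = -3 + T
t(r) = 28 (t(r) = -7*(-3 - 1) = -7*(-4) = 28)
(t(-5) + 80)² = (28 + 80)² = 108² = 11664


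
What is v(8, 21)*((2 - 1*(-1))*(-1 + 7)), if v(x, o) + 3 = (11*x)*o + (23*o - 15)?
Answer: 41634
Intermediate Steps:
v(x, o) = -18 + 23*o + 11*o*x (v(x, o) = -3 + ((11*x)*o + (23*o - 15)) = -3 + (11*o*x + (-15 + 23*o)) = -3 + (-15 + 23*o + 11*o*x) = -18 + 23*o + 11*o*x)
v(8, 21)*((2 - 1*(-1))*(-1 + 7)) = (-18 + 23*21 + 11*21*8)*((2 - 1*(-1))*(-1 + 7)) = (-18 + 483 + 1848)*((2 + 1)*6) = 2313*(3*6) = 2313*18 = 41634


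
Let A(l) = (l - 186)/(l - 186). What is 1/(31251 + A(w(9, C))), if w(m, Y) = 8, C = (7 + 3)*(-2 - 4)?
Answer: 1/31252 ≈ 3.1998e-5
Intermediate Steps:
C = -60 (C = 10*(-6) = -60)
A(l) = 1 (A(l) = (-186 + l)/(-186 + l) = 1)
1/(31251 + A(w(9, C))) = 1/(31251 + 1) = 1/31252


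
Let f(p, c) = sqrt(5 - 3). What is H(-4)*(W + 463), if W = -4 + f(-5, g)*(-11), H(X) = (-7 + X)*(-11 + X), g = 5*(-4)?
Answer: 75735 - 1815*sqrt(2) ≈ 73168.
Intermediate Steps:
g = -20
f(p, c) = sqrt(2)
H(X) = (-11 + X)*(-7 + X)
W = -4 - 11*sqrt(2) (W = -4 + sqrt(2)*(-11) = -4 - 11*sqrt(2) ≈ -19.556)
H(-4)*(W + 463) = (77 + (-4)**2 - 18*(-4))*((-4 - 11*sqrt(2)) + 463) = (77 + 16 + 72)*(459 - 11*sqrt(2)) = 165*(459 - 11*sqrt(2)) = 75735 - 1815*sqrt(2)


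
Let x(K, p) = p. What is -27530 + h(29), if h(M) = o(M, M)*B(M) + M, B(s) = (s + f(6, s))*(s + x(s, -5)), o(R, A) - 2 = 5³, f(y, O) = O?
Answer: 149283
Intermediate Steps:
o(R, A) = 127 (o(R, A) = 2 + 5³ = 2 + 125 = 127)
B(s) = 2*s*(-5 + s) (B(s) = (s + s)*(s - 5) = (2*s)*(-5 + s) = 2*s*(-5 + s))
h(M) = M + 254*M*(-5 + M) (h(M) = 127*(2*M*(-5 + M)) + M = 254*M*(-5 + M) + M = M + 254*M*(-5 + M))
-27530 + h(29) = -27530 + 29*(-1269 + 254*29) = -27530 + 29*(-1269 + 7366) = -27530 + 29*6097 = -27530 + 176813 = 149283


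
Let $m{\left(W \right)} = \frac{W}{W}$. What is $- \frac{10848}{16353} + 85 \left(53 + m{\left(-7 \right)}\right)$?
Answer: $\frac{25016474}{5451} \approx 4589.3$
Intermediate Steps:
$m{\left(W \right)} = 1$
$- \frac{10848}{16353} + 85 \left(53 + m{\left(-7 \right)}\right) = - \frac{10848}{16353} + 85 \left(53 + 1\right) = \left(-10848\right) \frac{1}{16353} + 85 \cdot 54 = - \frac{3616}{5451} + 4590 = \frac{25016474}{5451}$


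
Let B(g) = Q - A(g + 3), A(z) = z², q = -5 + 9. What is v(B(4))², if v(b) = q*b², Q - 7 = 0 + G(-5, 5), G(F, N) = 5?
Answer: 29986576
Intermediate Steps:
q = 4
Q = 12 (Q = 7 + (0 + 5) = 7 + 5 = 12)
B(g) = 12 - (3 + g)² (B(g) = 12 - (g + 3)² = 12 - (3 + g)²)
v(b) = 4*b²
v(B(4))² = (4*(12 - (3 + 4)²)²)² = (4*(12 - 1*7²)²)² = (4*(12 - 1*49)²)² = (4*(12 - 49)²)² = (4*(-37)²)² = (4*1369)² = 5476² = 29986576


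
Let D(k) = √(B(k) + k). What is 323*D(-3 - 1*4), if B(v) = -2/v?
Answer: 323*I*√329/7 ≈ 836.96*I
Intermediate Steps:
D(k) = √(k - 2/k) (D(k) = √(-2/k + k) = √(k - 2/k))
323*D(-3 - 1*4) = 323*√((-3 - 1*4) - 2/(-3 - 1*4)) = 323*√((-3 - 4) - 2/(-3 - 4)) = 323*√(-7 - 2/(-7)) = 323*√(-7 - 2*(-⅐)) = 323*√(-7 + 2/7) = 323*√(-47/7) = 323*(I*√329/7) = 323*I*√329/7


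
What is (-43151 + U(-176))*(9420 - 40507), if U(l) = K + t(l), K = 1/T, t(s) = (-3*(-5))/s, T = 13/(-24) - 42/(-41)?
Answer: 112138815177067/83600 ≈ 1.3414e+9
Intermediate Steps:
T = 475/984 (T = 13*(-1/24) - 42*(-1/41) = -13/24 + 42/41 = 475/984 ≈ 0.48272)
t(s) = 15/s
K = 984/475 (K = 1/(475/984) = 984/475 ≈ 2.0716)
U(l) = 984/475 + 15/l
(-43151 + U(-176))*(9420 - 40507) = (-43151 + (984/475 + 15/(-176)))*(9420 - 40507) = (-43151 + (984/475 + 15*(-1/176)))*(-31087) = (-43151 + (984/475 - 15/176))*(-31087) = (-43151 + 166059/83600)*(-31087) = -3607257541/83600*(-31087) = 112138815177067/83600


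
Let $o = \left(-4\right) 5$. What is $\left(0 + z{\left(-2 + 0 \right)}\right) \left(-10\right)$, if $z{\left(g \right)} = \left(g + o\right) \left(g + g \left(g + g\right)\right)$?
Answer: $1320$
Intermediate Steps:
$o = -20$
$z{\left(g \right)} = \left(-20 + g\right) \left(g + 2 g^{2}\right)$ ($z{\left(g \right)} = \left(g - 20\right) \left(g + g \left(g + g\right)\right) = \left(-20 + g\right) \left(g + g 2 g\right) = \left(-20 + g\right) \left(g + 2 g^{2}\right)$)
$\left(0 + z{\left(-2 + 0 \right)}\right) \left(-10\right) = \left(0 + \left(-2 + 0\right) \left(-20 - 39 \left(-2 + 0\right) + 2 \left(-2 + 0\right)^{2}\right)\right) \left(-10\right) = \left(0 - 2 \left(-20 - -78 + 2 \left(-2\right)^{2}\right)\right) \left(-10\right) = \left(0 - 2 \left(-20 + 78 + 2 \cdot 4\right)\right) \left(-10\right) = \left(0 - 2 \left(-20 + 78 + 8\right)\right) \left(-10\right) = \left(0 - 132\right) \left(-10\right) = \left(-132\right) \left(-10\right) = 1320$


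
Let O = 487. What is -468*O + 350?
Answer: -227566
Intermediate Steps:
-468*O + 350 = -468*487 + 350 = -227916 + 350 = -227566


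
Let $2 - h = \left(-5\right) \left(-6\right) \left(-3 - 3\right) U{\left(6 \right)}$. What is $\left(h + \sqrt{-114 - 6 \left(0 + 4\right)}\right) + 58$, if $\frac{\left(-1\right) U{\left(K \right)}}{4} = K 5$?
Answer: $-21540 + i \sqrt{138} \approx -21540.0 + 11.747 i$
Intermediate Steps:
$U{\left(K \right)} = - 20 K$ ($U{\left(K \right)} = - 4 K 5 = - 4 \cdot 5 K = - 20 K$)
$h = -21598$ ($h = 2 - \left(-5\right) \left(-6\right) \left(-3 - 3\right) \left(\left(-20\right) 6\right) = 2 - 30 \left(\left(-6\right) \left(-120\right)\right) = 2 - 30 \cdot 720 = 2 - 21600 = -21598$)
$\left(h + \sqrt{-114 - 6 \left(0 + 4\right)}\right) + 58 = \left(-21598 + \sqrt{-114 - 6 \left(0 + 4\right)}\right) + 58 = \left(-21598 + \sqrt{-114 - 24}\right) + 58 = \left(-21598 + \sqrt{-138}\right) + 58 = \left(-21598 + i \sqrt{138}\right) + 58 = -21540 + i \sqrt{138}$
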